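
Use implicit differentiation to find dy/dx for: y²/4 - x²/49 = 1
Differentiate both sides with respect to x, treating y as y(x). By the chain rule, any term containing y contributes a factor of y' = dy/dx when we differentiate it.

Move every term to one side and write the relation as F(x, y) = 0. Term by term,
  d/dx[-x^2/49] = -2x/49
  d/dx[y^2/4] = y·y'/2
  d/dx[-1] = 0

The pieces without y' make up ∂F/∂x and the coefficient of y' is ∂F/∂y:
  ∂F/∂x = -2x/49,
  ∂F/∂y = y/2.

Since d/dx[F] = ∂F/∂x + (∂F/∂y)·y' = 0, solve for y':
  (∂F/∂y)·y' = -∂F/∂x
  dy/dx = -(∂F/∂x)/(∂F/∂y) = -(-2x/49)/(y/2) = 4x/(49y)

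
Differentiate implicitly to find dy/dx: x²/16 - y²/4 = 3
Take d/dx of both sides. Since y is implicitly a function of x, the chain rule attaches a y' = dy/dx factor whenever we differentiate through y.

Set F(x, y) = (left side) − (right side), so the curve is F = 0. Differentiating each term of F:
  d/dx[x^2/16] = x/8
  d/dx[-y^2/4] = -y·y'/2
  d/dx[-3] = 0

Collecting, the y'-free part is the partial derivative in x and the y' coefficient is the partial derivative in y:
  ∂F/∂x = x/8
  ∂F/∂y = -y/2

so d/dx[F(x, y(x))] = ∂F/∂x + (∂F/∂y)·y' = 0. Rearranging,
  dy/dx = -(∂F/∂x)/(∂F/∂y) = -(x/8)/(-y/2) = x/(4y)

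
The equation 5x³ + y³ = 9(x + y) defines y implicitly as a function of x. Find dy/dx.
Apply d/dx to both sides, remembering that y depends on x. Each occurrence of y therefore brings in a y' = dy/dx via the chain rule.

With F(x, y) equal to the left-hand side minus the right, differentiate F term by term:
  d/dx[5x^3] = 15x^2
  d/dx[-9x] = -9
  d/dx[y^3] = 3y^2·y'
  d/dx[-9y] = -9·y'
Adding these up, d/dx[F] = 0 becomes
  (15x^2 - 9) + (3y^2 - 9)·y' = 0,
so isolating y',
  dy/dx = -(15x^2 - 9)/(3y^2 - 9) = (3 - 5x^2)/(y^2 - 3)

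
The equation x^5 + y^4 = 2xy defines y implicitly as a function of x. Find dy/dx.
Apply d/dx to both sides, remembering that y depends on x. Each occurrence of y therefore brings in a y' = dy/dx via the chain rule.

With F(x, y) equal to the left-hand side minus the right, differentiate F term by term:
  d/dx[x^5] = 5x^4
  d/dx[-2xy] = -2x·y' - 2y
  d/dx[y^4] = 4y^3·y'
Adding these up, d/dx[F] = 0 becomes
  (5x^4 - 2y) + (-2x + 4y^3)·y' = 0,
so isolating y',
  dy/dx = -(5x^4 - 2y)/(-2x + 4y^3) = (5x^4/2 - y)/(x - 2y^3)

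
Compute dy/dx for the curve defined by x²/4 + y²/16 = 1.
Differentiate the relation implicitly: treat y = y(x) and apply the chain rule, so every y-derivative picks up a y' = dy/dx factor.

With everything moved to the left-hand side, differentiate term by term:
  d/dx[x^2/4] = x/2
  d/dx[y^2/16] = y·y'/8
  d/dx[-1] = 0

Separating the contributions that come from x directly and those that come through y:
  without y':      x/2
  multiplying y':  y/8

so (x/2) + (y/8)·y' = 0, and therefore
  dy/dx = -(x/2)/(y/8) = -4x/y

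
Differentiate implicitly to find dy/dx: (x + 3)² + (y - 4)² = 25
Differentiate the relation implicitly: treat y = y(x) and apply the chain rule, so every y-derivative picks up a y' = dy/dx factor.

With everything moved to the left-hand side, differentiate term by term:
  d/dx[(x + 3)^2] = 2x + 6
  d/dx[(y - 4)^2] = 2·y'(y - 4)
  d/dx[-25] = 0

Separating the contributions that come from x directly and those that come through y:
  without y':      2x + 6
  multiplying y':  2y - 8

so (2x + 6) + (2y - 8)·y' = 0, and therefore
  dy/dx = -(2x + 6)/(2y - 8) = (-x - 3)/(y - 4)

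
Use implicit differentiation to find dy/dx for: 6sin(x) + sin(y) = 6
Take d/dx of both sides. Since y is implicitly a function of x, the chain rule attaches a y' = dy/dx factor whenever we differentiate through y.

Set F(x, y) = (left side) − (right side), so the curve is F = 0. Differentiating each term of F:
  d/dx[6sin(x)] = 6cos(x)
  d/dx[sin(y)] = y'·cos(y)
  d/dx[-6] = 0

Collecting, the y'-free part is the partial derivative in x and the y' coefficient is the partial derivative in y:
  ∂F/∂x = 6cos(x)
  ∂F/∂y = cos(y)

so d/dx[F(x, y(x))] = ∂F/∂x + (∂F/∂y)·y' = 0. Rearranging,
  dy/dx = -(∂F/∂x)/(∂F/∂y) = -(6cos(x))/(cos(y)) = -6cos(x)/cos(y)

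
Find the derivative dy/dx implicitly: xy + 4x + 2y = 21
Take d/dx of both sides. Since y is implicitly a function of x, the chain rule attaches a y' = dy/dx factor whenever we differentiate through y.

Set F(x, y) = (left side) − (right side), so the curve is F = 0. Differentiating each term of F:
  d/dx[xy] = x·y' + y
  d/dx[4x] = 4
  d/dx[2y] = 2·y'
  d/dx[-21] = 0

Collecting, the y'-free part is the partial derivative in x and the y' coefficient is the partial derivative in y:
  ∂F/∂x = y + 4
  ∂F/∂y = x + 2

so d/dx[F(x, y(x))] = ∂F/∂x + (∂F/∂y)·y' = 0. Rearranging,
  dy/dx = -(∂F/∂x)/(∂F/∂y) = -(y + 4)/(x + 2) = (-y - 4)/(x + 2)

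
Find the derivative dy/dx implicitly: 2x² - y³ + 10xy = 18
Differentiate both sides with respect to x, treating y as y(x). By the chain rule, any term containing y contributes a factor of y' = dy/dx when we differentiate it.

Move every term to one side and write the relation as F(x, y) = 0. Term by term,
  d/dx[2x^2] = 4x
  d/dx[10xy] = 10x·y' + 10y
  d/dx[-y^3] = -3y^2·y'
  d/dx[-18] = 0

The pieces without y' make up ∂F/∂x and the coefficient of y' is ∂F/∂y:
  ∂F/∂x = 4x + 10y,
  ∂F/∂y = 10x - 3y^2.

Since d/dx[F] = ∂F/∂x + (∂F/∂y)·y' = 0, solve for y':
  (∂F/∂y)·y' = -∂F/∂x
  dy/dx = -(∂F/∂x)/(∂F/∂y) = -(4x + 10y)/(10x - 3y^2) = 2(-2x - 5y)/(10x - 3y^2)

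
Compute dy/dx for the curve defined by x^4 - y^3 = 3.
Take d/dx of both sides. Since y is implicitly a function of x, the chain rule attaches a y' = dy/dx factor whenever we differentiate through y.

Set F(x, y) = (left side) − (right side), so the curve is F = 0. Differentiating each term of F:
  d/dx[x^4] = 4x^3
  d/dx[-y^3] = -3y^2·y'
  d/dx[-3] = 0

Collecting, the y'-free part is the partial derivative in x and the y' coefficient is the partial derivative in y:
  ∂F/∂x = 4x^3
  ∂F/∂y = -3y^2

so d/dx[F(x, y(x))] = ∂F/∂x + (∂F/∂y)·y' = 0. Rearranging,
  dy/dx = -(∂F/∂x)/(∂F/∂y) = -(4x^3)/(-3y^2) = 4x^3/(3y^2)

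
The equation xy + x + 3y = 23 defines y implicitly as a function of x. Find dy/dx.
Apply d/dx to both sides, remembering that y depends on x. Each occurrence of y therefore brings in a y' = dy/dx via the chain rule.

With F(x, y) equal to the left-hand side minus the right, differentiate F term by term:
  d/dx[xy] = x·y' + y
  d/dx[x] = 1
  d/dx[3y] = 3·y'
  d/dx[-23] = 0
Adding these up, d/dx[F] = 0 becomes
  (y + 1) + (x + 3)·y' = 0,
so isolating y',
  dy/dx = -(y + 1)/(x + 3) = (-y - 1)/(x + 3)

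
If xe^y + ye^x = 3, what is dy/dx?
Take d/dx of both sides. Since y is implicitly a function of x, the chain rule attaches a y' = dy/dx factor whenever we differentiate through y.

Set F(x, y) = (left side) − (right side), so the curve is F = 0. Differentiating each term of F:
  d/dx[x·e^(y)] = x·y'·e^(y) + e^(y)
  d/dx[y·e^(x)] = y·e^(x) + y'·e^(x)
  d/dx[-3] = 0

Collecting, the y'-free part is the partial derivative in x and the y' coefficient is the partial derivative in y:
  ∂F/∂x = y·e^(x) + e^(y)
  ∂F/∂y = x·e^(y) + e^(x)

so d/dx[F(x, y(x))] = ∂F/∂x + (∂F/∂y)·y' = 0. Rearranging,
  dy/dx = -(∂F/∂x)/(∂F/∂y) = -(y·e^(x) + e^(y))/(x·e^(y) + e^(x)) = (-y·e^(x) - e^(y))/(x·e^(y) + e^(x))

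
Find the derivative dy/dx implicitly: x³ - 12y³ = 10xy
Take d/dx of both sides. Since y is implicitly a function of x, the chain rule attaches a y' = dy/dx factor whenever we differentiate through y.

Set F(x, y) = (left side) − (right side), so the curve is F = 0. Differentiating each term of F:
  d/dx[x^3] = 3x^2
  d/dx[-10xy] = -10x·y' - 10y
  d/dx[-12y^3] = -36y^2·y'

Collecting, the y'-free part is the partial derivative in x and the y' coefficient is the partial derivative in y:
  ∂F/∂x = 3x^2 - 10y
  ∂F/∂y = -10x - 36y^2

so d/dx[F(x, y(x))] = ∂F/∂x + (∂F/∂y)·y' = 0. Rearranging,
  dy/dx = -(∂F/∂x)/(∂F/∂y) = -(3x^2 - 10y)/(-10x - 36y^2) = (3x^2 - 10y)/(2(5x + 18y^2))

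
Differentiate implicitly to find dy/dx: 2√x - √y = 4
Differentiate the relation implicitly: treat y = y(x) and apply the chain rule, so every y-derivative picks up a y' = dy/dx factor.

With everything moved to the left-hand side, differentiate term by term:
  d/dx[2√(x)] = 1/√(x)
  d/dx[-√(y)] = -y'/(2√(y))
  d/dx[-4] = 0

Separating the contributions that come from x directly and those that come through y:
  without y':      1/√(x)
  multiplying y':  -1/(2√(y))

so (1/√(x)) + (-1/(2√(y)))·y' = 0, and therefore
  dy/dx = -(1/√(x))/(-1/(2√(y))) = 2√(y)/√(x)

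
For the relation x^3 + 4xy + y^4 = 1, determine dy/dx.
Differentiate both sides with respect to x, treating y as y(x). By the chain rule, any term containing y contributes a factor of y' = dy/dx when we differentiate it.

Move every term to one side and write the relation as F(x, y) = 0. Term by term,
  d/dx[x^3] = 3x^2
  d/dx[4xy] = 4x·y' + 4y
  d/dx[y^4] = 4y^3·y'
  d/dx[-1] = 0

The pieces without y' make up ∂F/∂x and the coefficient of y' is ∂F/∂y:
  ∂F/∂x = 3x^2 + 4y,
  ∂F/∂y = 4x + 4y^3.

Since d/dx[F] = ∂F/∂x + (∂F/∂y)·y' = 0, solve for y':
  (∂F/∂y)·y' = -∂F/∂x
  dy/dx = -(∂F/∂x)/(∂F/∂y) = -(3x^2 + 4y)/(4x + 4y^3) = (-3x^2/4 - y)/(x + y^3)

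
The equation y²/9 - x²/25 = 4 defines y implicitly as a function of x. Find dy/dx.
Differentiate both sides with respect to x, treating y as y(x). By the chain rule, any term containing y contributes a factor of y' = dy/dx when we differentiate it.

Move every term to one side and write the relation as F(x, y) = 0. Term by term,
  d/dx[-x^2/25] = -2x/25
  d/dx[y^2/9] = 2y·y'/9
  d/dx[-4] = 0

The pieces without y' make up ∂F/∂x and the coefficient of y' is ∂F/∂y:
  ∂F/∂x = -2x/25,
  ∂F/∂y = 2y/9.

Since d/dx[F] = ∂F/∂x + (∂F/∂y)·y' = 0, solve for y':
  (∂F/∂y)·y' = -∂F/∂x
  dy/dx = -(∂F/∂x)/(∂F/∂y) = -(-2x/25)/(2y/9) = 9x/(25y)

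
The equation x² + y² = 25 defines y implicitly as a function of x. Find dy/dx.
Differentiate both sides with respect to x, treating y as y(x). By the chain rule, any term containing y contributes a factor of y' = dy/dx when we differentiate it.

Move every term to one side and write the relation as F(x, y) = 0. Term by term,
  d/dx[x^2] = 2x
  d/dx[y^2] = 2y·y'
  d/dx[-25] = 0

The pieces without y' make up ∂F/∂x and the coefficient of y' is ∂F/∂y:
  ∂F/∂x = 2x,
  ∂F/∂y = 2y.

Since d/dx[F] = ∂F/∂x + (∂F/∂y)·y' = 0, solve for y':
  (∂F/∂y)·y' = -∂F/∂x
  dy/dx = -(∂F/∂x)/(∂F/∂y) = -(2x)/(2y) = -x/y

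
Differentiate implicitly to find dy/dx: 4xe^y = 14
Apply d/dx to both sides, remembering that y depends on x. Each occurrence of y therefore brings in a y' = dy/dx via the chain rule.

With F(x, y) equal to the left-hand side minus the right, differentiate F term by term:
  d/dx[4x·e^(y)] = 4x·y'·e^(y) + 4e^(y)
  d/dx[-14] = 0
Adding these up, d/dx[F] = 0 becomes
  (4e^(y)) + (4x·e^(y))·y' = 0,
so isolating y',
  dy/dx = -(4e^(y))/(4x·e^(y)) = -1/x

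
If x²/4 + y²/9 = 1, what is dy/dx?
Differentiate the relation implicitly: treat y = y(x) and apply the chain rule, so every y-derivative picks up a y' = dy/dx factor.

With everything moved to the left-hand side, differentiate term by term:
  d/dx[x^2/4] = x/2
  d/dx[y^2/9] = 2y·y'/9
  d/dx[-1] = 0

Separating the contributions that come from x directly and those that come through y:
  without y':      x/2
  multiplying y':  2y/9

so (x/2) + (2y/9)·y' = 0, and therefore
  dy/dx = -(x/2)/(2y/9) = -9x/(4y)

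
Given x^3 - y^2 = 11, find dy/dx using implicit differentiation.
Differentiate the relation implicitly: treat y = y(x) and apply the chain rule, so every y-derivative picks up a y' = dy/dx factor.

With everything moved to the left-hand side, differentiate term by term:
  d/dx[x^3] = 3x^2
  d/dx[-y^2] = -2y·y'
  d/dx[-11] = 0

Separating the contributions that come from x directly and those that come through y:
  without y':      3x^2
  multiplying y':  -2y

so (3x^2) + (-2y)·y' = 0, and therefore
  dy/dx = -(3x^2)/(-2y) = 3x^2/(2y)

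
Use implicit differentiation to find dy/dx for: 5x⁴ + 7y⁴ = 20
Apply d/dx to both sides, remembering that y depends on x. Each occurrence of y therefore brings in a y' = dy/dx via the chain rule.

With F(x, y) equal to the left-hand side minus the right, differentiate F term by term:
  d/dx[5x^4] = 20x^3
  d/dx[7y^4] = 28y^3·y'
  d/dx[-20] = 0
Adding these up, d/dx[F] = 0 becomes
  (20x^3) + (28y^3)·y' = 0,
so isolating y',
  dy/dx = -(20x^3)/(28y^3) = -5x^3/(7y^3)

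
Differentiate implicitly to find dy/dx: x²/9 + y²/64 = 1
Differentiate both sides with respect to x, treating y as y(x). By the chain rule, any term containing y contributes a factor of y' = dy/dx when we differentiate it.

Move every term to one side and write the relation as F(x, y) = 0. Term by term,
  d/dx[x^2/9] = 2x/9
  d/dx[y^2/64] = y·y'/32
  d/dx[-1] = 0

The pieces without y' make up ∂F/∂x and the coefficient of y' is ∂F/∂y:
  ∂F/∂x = 2x/9,
  ∂F/∂y = y/32.

Since d/dx[F] = ∂F/∂x + (∂F/∂y)·y' = 0, solve for y':
  (∂F/∂y)·y' = -∂F/∂x
  dy/dx = -(∂F/∂x)/(∂F/∂y) = -(2x/9)/(y/32) = -64x/(9y)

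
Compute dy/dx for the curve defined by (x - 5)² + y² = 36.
Differentiate both sides with respect to x, treating y as y(x). By the chain rule, any term containing y contributes a factor of y' = dy/dx when we differentiate it.

Move every term to one side and write the relation as F(x, y) = 0. Term by term,
  d/dx[y^2] = 2y·y'
  d/dx[(x - 5)^2] = 2x - 10
  d/dx[-36] = 0

The pieces without y' make up ∂F/∂x and the coefficient of y' is ∂F/∂y:
  ∂F/∂x = 2x - 10,
  ∂F/∂y = 2y.

Since d/dx[F] = ∂F/∂x + (∂F/∂y)·y' = 0, solve for y':
  (∂F/∂y)·y' = -∂F/∂x
  dy/dx = -(∂F/∂x)/(∂F/∂y) = -(2x - 10)/(2y) = (5 - x)/y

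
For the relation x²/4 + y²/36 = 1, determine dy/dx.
Apply d/dx to both sides, remembering that y depends on x. Each occurrence of y therefore brings in a y' = dy/dx via the chain rule.

With F(x, y) equal to the left-hand side minus the right, differentiate F term by term:
  d/dx[x^2/4] = x/2
  d/dx[y^2/36] = y·y'/18
  d/dx[-1] = 0
Adding these up, d/dx[F] = 0 becomes
  (x/2) + (y/18)·y' = 0,
so isolating y',
  dy/dx = -(x/2)/(y/18) = -9x/y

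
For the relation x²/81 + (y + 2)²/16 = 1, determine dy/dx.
Take d/dx of both sides. Since y is implicitly a function of x, the chain rule attaches a y' = dy/dx factor whenever we differentiate through y.

Set F(x, y) = (left side) − (right side), so the curve is F = 0. Differentiating each term of F:
  d/dx[x^2/81] = 2x/81
  d/dx[(y + 2)^2/16] = y'(y + 2)/8
  d/dx[-1] = 0

Collecting, the y'-free part is the partial derivative in x and the y' coefficient is the partial derivative in y:
  ∂F/∂x = 2x/81
  ∂F/∂y = y/8 + 1/4

so d/dx[F(x, y(x))] = ∂F/∂x + (∂F/∂y)·y' = 0. Rearranging,
  dy/dx = -(∂F/∂x)/(∂F/∂y) = -(2x/81)/(y/8 + 1/4)
        = -(2x/81)/((y + 2)/8) = -16x/(81y + 162)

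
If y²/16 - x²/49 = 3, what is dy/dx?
Differentiate both sides with respect to x, treating y as y(x). By the chain rule, any term containing y contributes a factor of y' = dy/dx when we differentiate it.

Move every term to one side and write the relation as F(x, y) = 0. Term by term,
  d/dx[-x^2/49] = -2x/49
  d/dx[y^2/16] = y·y'/8
  d/dx[-3] = 0

The pieces without y' make up ∂F/∂x and the coefficient of y' is ∂F/∂y:
  ∂F/∂x = -2x/49,
  ∂F/∂y = y/8.

Since d/dx[F] = ∂F/∂x + (∂F/∂y)·y' = 0, solve for y':
  (∂F/∂y)·y' = -∂F/∂x
  dy/dx = -(∂F/∂x)/(∂F/∂y) = -(-2x/49)/(y/8) = 16x/(49y)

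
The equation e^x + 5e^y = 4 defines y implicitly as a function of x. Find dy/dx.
Differentiate both sides with respect to x, treating y as y(x). By the chain rule, any term containing y contributes a factor of y' = dy/dx when we differentiate it.

Move every term to one side and write the relation as F(x, y) = 0. Term by term,
  d/dx[e^(x)] = e^(x)
  d/dx[5e^(y)] = 5·y'·e^(y)
  d/dx[-4] = 0

The pieces without y' make up ∂F/∂x and the coefficient of y' is ∂F/∂y:
  ∂F/∂x = e^(x),
  ∂F/∂y = 5e^(y).

Since d/dx[F] = ∂F/∂x + (∂F/∂y)·y' = 0, solve for y':
  (∂F/∂y)·y' = -∂F/∂x
  dy/dx = -(∂F/∂x)/(∂F/∂y) = -(e^(x))/(5e^(y)) = -e^(x - y)/5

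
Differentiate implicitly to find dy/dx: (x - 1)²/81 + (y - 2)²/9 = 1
Apply d/dx to both sides, remembering that y depends on x. Each occurrence of y therefore brings in a y' = dy/dx via the chain rule.

With F(x, y) equal to the left-hand side minus the right, differentiate F term by term:
  d/dx[(x - 1)^2/81] = 2x/81 - 2/81
  d/dx[(y - 2)^2/9] = 2·y'(y - 2)/9
  d/dx[-1] = 0
Adding these up, d/dx[F] = 0 becomes
  (2x/81 - 2/81) + (2y/9 - 4/9)·y' = 0,
so isolating y',
  dy/dx = -(2x/81 - 2/81)/(2y/9 - 4/9)
        = -(2(x - 1)/81)/(2(y - 2)/9) = (1 - x)/(9(y - 2))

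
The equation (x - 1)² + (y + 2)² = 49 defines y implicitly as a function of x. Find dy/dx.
Take d/dx of both sides. Since y is implicitly a function of x, the chain rule attaches a y' = dy/dx factor whenever we differentiate through y.

Set F(x, y) = (left side) − (right side), so the curve is F = 0. Differentiating each term of F:
  d/dx[(x - 1)^2] = 2x - 2
  d/dx[(y + 2)^2] = 2·y'(y + 2)
  d/dx[-49] = 0

Collecting, the y'-free part is the partial derivative in x and the y' coefficient is the partial derivative in y:
  ∂F/∂x = 2x - 2
  ∂F/∂y = 2y + 4

so d/dx[F(x, y(x))] = ∂F/∂x + (∂F/∂y)·y' = 0. Rearranging,
  dy/dx = -(∂F/∂x)/(∂F/∂y) = -(2x - 2)/(2y + 4) = (1 - x)/(y + 2)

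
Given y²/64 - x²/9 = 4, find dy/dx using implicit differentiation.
Take d/dx of both sides. Since y is implicitly a function of x, the chain rule attaches a y' = dy/dx factor whenever we differentiate through y.

Set F(x, y) = (left side) − (right side), so the curve is F = 0. Differentiating each term of F:
  d/dx[-x^2/9] = -2x/9
  d/dx[y^2/64] = y·y'/32
  d/dx[-4] = 0

Collecting, the y'-free part is the partial derivative in x and the y' coefficient is the partial derivative in y:
  ∂F/∂x = -2x/9
  ∂F/∂y = y/32

so d/dx[F(x, y(x))] = ∂F/∂x + (∂F/∂y)·y' = 0. Rearranging,
  dy/dx = -(∂F/∂x)/(∂F/∂y) = -(-2x/9)/(y/32) = 64x/(9y)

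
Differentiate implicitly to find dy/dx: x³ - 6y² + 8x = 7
Take d/dx of both sides. Since y is implicitly a function of x, the chain rule attaches a y' = dy/dx factor whenever we differentiate through y.

Set F(x, y) = (left side) − (right side), so the curve is F = 0. Differentiating each term of F:
  d/dx[x^3] = 3x^2
  d/dx[8x] = 8
  d/dx[-6y^2] = -12y·y'
  d/dx[-7] = 0

Collecting, the y'-free part is the partial derivative in x and the y' coefficient is the partial derivative in y:
  ∂F/∂x = 3x^2 + 8
  ∂F/∂y = -12y

so d/dx[F(x, y(x))] = ∂F/∂x + (∂F/∂y)·y' = 0. Rearranging,
  dy/dx = -(∂F/∂x)/(∂F/∂y) = -(3x^2 + 8)/(-12y) = (3x^2 + 8)/(12y)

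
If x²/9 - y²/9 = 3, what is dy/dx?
Apply d/dx to both sides, remembering that y depends on x. Each occurrence of y therefore brings in a y' = dy/dx via the chain rule.

With F(x, y) equal to the left-hand side minus the right, differentiate F term by term:
  d/dx[x^2/9] = 2x/9
  d/dx[-y^2/9] = -2y·y'/9
  d/dx[-3] = 0
Adding these up, d/dx[F] = 0 becomes
  (2x/9) + (-2y/9)·y' = 0,
so isolating y',
  dy/dx = -(2x/9)/(-2y/9) = x/y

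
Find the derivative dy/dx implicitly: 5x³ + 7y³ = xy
Apply d/dx to both sides, remembering that y depends on x. Each occurrence of y therefore brings in a y' = dy/dx via the chain rule.

With F(x, y) equal to the left-hand side minus the right, differentiate F term by term:
  d/dx[5x^3] = 15x^2
  d/dx[-xy] = -x·y' - y
  d/dx[7y^3] = 21y^2·y'
Adding these up, d/dx[F] = 0 becomes
  (15x^2 - y) + (-x + 21y^2)·y' = 0,
so isolating y',
  dy/dx = -(15x^2 - y)/(-x + 21y^2) = (15x^2 - y)/(x - 21y^2)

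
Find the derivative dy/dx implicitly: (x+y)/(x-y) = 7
Apply d/dx to both sides, remembering that y depends on x. Each occurrence of y therefore brings in a y' = dy/dx via the chain rule.

With F(x, y) equal to the left-hand side minus the right, differentiate F term by term:
  d/dx[(x + y)/(x - y)] = (y' + 1)/(x - y) + (x + y)(y' - 1)/(x - y)^2
  d/dx[-7] = 0
Adding these up, d/dx[F] = 0 becomes
  (1/(x - y) - (x + y)/(x - y)^2) + (1/(x - y) + (x + y)/(x - y)^2)·y' = 0,
so isolating y',
  dy/dx = -(1/(x - y) - (x + y)/(x - y)^2)/(1/(x - y) + (x + y)/(x - y)^2)
        = -(-2y/(x - y)^2)/(2x/(x - y)^2) = y/x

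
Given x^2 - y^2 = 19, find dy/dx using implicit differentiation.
Differentiate both sides with respect to x, treating y as y(x). By the chain rule, any term containing y contributes a factor of y' = dy/dx when we differentiate it.

Move every term to one side and write the relation as F(x, y) = 0. Term by term,
  d/dx[x^2] = 2x
  d/dx[-y^2] = -2y·y'
  d/dx[-19] = 0

The pieces without y' make up ∂F/∂x and the coefficient of y' is ∂F/∂y:
  ∂F/∂x = 2x,
  ∂F/∂y = -2y.

Since d/dx[F] = ∂F/∂x + (∂F/∂y)·y' = 0, solve for y':
  (∂F/∂y)·y' = -∂F/∂x
  dy/dx = -(∂F/∂x)/(∂F/∂y) = -(2x)/(-2y) = x/y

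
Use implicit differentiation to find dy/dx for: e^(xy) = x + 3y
Apply d/dx to both sides, remembering that y depends on x. Each occurrence of y therefore brings in a y' = dy/dx via the chain rule.

With F(x, y) equal to the left-hand side minus the right, differentiate F term by term:
  d/dx[-x] = -1
  d/dx[-3y] = -3·y'
  d/dx[e^(xy)] = (x·y' + y)·e^(xy)
Adding these up, d/dx[F] = 0 becomes
  (y·e^(xy) - 1) + (x·e^(xy) - 3)·y' = 0,
so isolating y',
  dy/dx = -(y·e^(xy) - 1)/(x·e^(xy) - 3) = (-y·e^(xy) + 1)/(x·e^(xy) - 3)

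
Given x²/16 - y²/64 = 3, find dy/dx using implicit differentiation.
Differentiate both sides with respect to x, treating y as y(x). By the chain rule, any term containing y contributes a factor of y' = dy/dx when we differentiate it.

Move every term to one side and write the relation as F(x, y) = 0. Term by term,
  d/dx[x^2/16] = x/8
  d/dx[-y^2/64] = -y·y'/32
  d/dx[-3] = 0

The pieces without y' make up ∂F/∂x and the coefficient of y' is ∂F/∂y:
  ∂F/∂x = x/8,
  ∂F/∂y = -y/32.

Since d/dx[F] = ∂F/∂x + (∂F/∂y)·y' = 0, solve for y':
  (∂F/∂y)·y' = -∂F/∂x
  dy/dx = -(∂F/∂x)/(∂F/∂y) = -(x/8)/(-y/32) = 4x/y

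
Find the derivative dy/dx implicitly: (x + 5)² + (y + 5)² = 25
Differentiate the relation implicitly: treat y = y(x) and apply the chain rule, so every y-derivative picks up a y' = dy/dx factor.

With everything moved to the left-hand side, differentiate term by term:
  d/dx[(x + 5)^2] = 2x + 10
  d/dx[(y + 5)^2] = 2·y'(y + 5)
  d/dx[-25] = 0

Separating the contributions that come from x directly and those that come through y:
  without y':      2x + 10
  multiplying y':  2y + 10

so (2x + 10) + (2y + 10)·y' = 0, and therefore
  dy/dx = -(2x + 10)/(2y + 10) = (-x - 5)/(y + 5)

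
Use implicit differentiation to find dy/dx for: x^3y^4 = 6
Apply d/dx to both sides, remembering that y depends on x. Each occurrence of y therefore brings in a y' = dy/dx via the chain rule.

With F(x, y) equal to the left-hand side minus the right, differentiate F term by term:
  d/dx[x^3y^4] = 4x^3y^3·y' + 3x^2y^4
  d/dx[-6] = 0
Adding these up, d/dx[F] = 0 becomes
  (3x^2y^4) + (4x^3y^3)·y' = 0,
so isolating y',
  dy/dx = -(3x^2y^4)/(4x^3y^3) = -3y/(4x)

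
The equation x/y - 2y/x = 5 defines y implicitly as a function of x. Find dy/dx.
Differentiate the relation implicitly: treat y = y(x) and apply the chain rule, so every y-derivative picks up a y' = dy/dx factor.

With everything moved to the left-hand side, differentiate term by term:
  d/dx[x/y] = -x·y'/y^2 + 1/y
  d/dx[-2y/x] = -2·y'/x + 2y/x^2
  d/dx[-5] = 0

Separating the contributions that come from x directly and those that come through y:
  without y':      1/y + 2y/x^2
  multiplying y':  -x/y^2 - 2/x

so (1/y + 2y/x^2) + (-x/y^2 - 2/x)·y' = 0, and therefore
  dy/dx = -(1/y + 2y/x^2)/(-x/y^2 - 2/x)
        = -((x^2 + 2y^2)/(x^2y))/(-(x^2 + 2y^2)/(xy^2)) = y/x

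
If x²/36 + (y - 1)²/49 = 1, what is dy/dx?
Take d/dx of both sides. Since y is implicitly a function of x, the chain rule attaches a y' = dy/dx factor whenever we differentiate through y.

Set F(x, y) = (left side) − (right side), so the curve is F = 0. Differentiating each term of F:
  d/dx[x^2/36] = x/18
  d/dx[(y - 1)^2/49] = 2·y'(y - 1)/49
  d/dx[-1] = 0

Collecting, the y'-free part is the partial derivative in x and the y' coefficient is the partial derivative in y:
  ∂F/∂x = x/18
  ∂F/∂y = 2y/49 - 2/49

so d/dx[F(x, y(x))] = ∂F/∂x + (∂F/∂y)·y' = 0. Rearranging,
  dy/dx = -(∂F/∂x)/(∂F/∂y) = -(x/18)/(2y/49 - 2/49)
        = -(x/18)/(2(y - 1)/49) = -49x/(36y - 36)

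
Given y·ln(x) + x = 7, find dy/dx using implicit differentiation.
Differentiate both sides with respect to x, treating y as y(x). By the chain rule, any term containing y contributes a factor of y' = dy/dx when we differentiate it.

Move every term to one side and write the relation as F(x, y) = 0. Term by term,
  d/dx[x] = 1
  d/dx[y·ln(x)] = y'·ln(x) + y/x
  d/dx[-7] = 0

The pieces without y' make up ∂F/∂x and the coefficient of y' is ∂F/∂y:
  ∂F/∂x = 1 + y/x,
  ∂F/∂y = ln(x).

Since d/dx[F] = ∂F/∂x + (∂F/∂y)·y' = 0, solve for y':
  (∂F/∂y)·y' = -∂F/∂x
  dy/dx = -(∂F/∂x)/(∂F/∂y) = -(1 + y/x)/(ln(x))
        = -((x + y)/x)/(ln(x)) = (-x - y)/(x·ln(x))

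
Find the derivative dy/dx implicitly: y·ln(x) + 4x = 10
Take d/dx of both sides. Since y is implicitly a function of x, the chain rule attaches a y' = dy/dx factor whenever we differentiate through y.

Set F(x, y) = (left side) − (right side), so the curve is F = 0. Differentiating each term of F:
  d/dx[4x] = 4
  d/dx[y·ln(x)] = y'·ln(x) + y/x
  d/dx[-10] = 0

Collecting, the y'-free part is the partial derivative in x and the y' coefficient is the partial derivative in y:
  ∂F/∂x = 4 + y/x
  ∂F/∂y = ln(x)

so d/dx[F(x, y(x))] = ∂F/∂x + (∂F/∂y)·y' = 0. Rearranging,
  dy/dx = -(∂F/∂x)/(∂F/∂y) = -(4 + y/x)/(ln(x))
        = -((4x + y)/x)/(ln(x)) = (-4x - y)/(x·ln(x))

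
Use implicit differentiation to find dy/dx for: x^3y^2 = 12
Differentiate both sides with respect to x, treating y as y(x). By the chain rule, any term containing y contributes a factor of y' = dy/dx when we differentiate it.

Move every term to one side and write the relation as F(x, y) = 0. Term by term,
  d/dx[x^3y^2] = 2x^3y·y' + 3x^2y^2
  d/dx[-12] = 0

The pieces without y' make up ∂F/∂x and the coefficient of y' is ∂F/∂y:
  ∂F/∂x = 3x^2y^2,
  ∂F/∂y = 2x^3y.

Since d/dx[F] = ∂F/∂x + (∂F/∂y)·y' = 0, solve for y':
  (∂F/∂y)·y' = -∂F/∂x
  dy/dx = -(∂F/∂x)/(∂F/∂y) = -(3x^2y^2)/(2x^3y) = -3y/(2x)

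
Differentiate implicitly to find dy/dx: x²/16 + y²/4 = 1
Differentiate both sides with respect to x, treating y as y(x). By the chain rule, any term containing y contributes a factor of y' = dy/dx when we differentiate it.

Move every term to one side and write the relation as F(x, y) = 0. Term by term,
  d/dx[x^2/16] = x/8
  d/dx[y^2/4] = y·y'/2
  d/dx[-1] = 0

The pieces without y' make up ∂F/∂x and the coefficient of y' is ∂F/∂y:
  ∂F/∂x = x/8,
  ∂F/∂y = y/2.

Since d/dx[F] = ∂F/∂x + (∂F/∂y)·y' = 0, solve for y':
  (∂F/∂y)·y' = -∂F/∂x
  dy/dx = -(∂F/∂x)/(∂F/∂y) = -(x/8)/(y/2) = -x/(4y)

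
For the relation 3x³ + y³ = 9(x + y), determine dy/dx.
Take d/dx of both sides. Since y is implicitly a function of x, the chain rule attaches a y' = dy/dx factor whenever we differentiate through y.

Set F(x, y) = (left side) − (right side), so the curve is F = 0. Differentiating each term of F:
  d/dx[3x^3] = 9x^2
  d/dx[-9x] = -9
  d/dx[y^3] = 3y^2·y'
  d/dx[-9y] = -9·y'

Collecting, the y'-free part is the partial derivative in x and the y' coefficient is the partial derivative in y:
  ∂F/∂x = 9x^2 - 9
  ∂F/∂y = 3y^2 - 9

so d/dx[F(x, y(x))] = ∂F/∂x + (∂F/∂y)·y' = 0. Rearranging,
  dy/dx = -(∂F/∂x)/(∂F/∂y) = -(9x^2 - 9)/(3y^2 - 9) = 3(1 - x^2)/(y^2 - 3)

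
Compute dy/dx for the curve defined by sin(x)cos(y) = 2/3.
Take d/dx of both sides. Since y is implicitly a function of x, the chain rule attaches a y' = dy/dx factor whenever we differentiate through y.

Set F(x, y) = (left side) − (right side), so the curve is F = 0. Differentiating each term of F:
  d/dx[sin(x)·cos(y)] = -y'·sin(x)·sin(y) + cos(x)·cos(y)
  d/dx[-2/3] = 0

Collecting, the y'-free part is the partial derivative in x and the y' coefficient is the partial derivative in y:
  ∂F/∂x = cos(x)·cos(y)
  ∂F/∂y = -sin(x)·sin(y)

so d/dx[F(x, y(x))] = ∂F/∂x + (∂F/∂y)·y' = 0. Rearranging,
  dy/dx = -(∂F/∂x)/(∂F/∂y) = -(cos(x)·cos(y))/(-sin(x)·sin(y)) = 1/(tan(x)·tan(y))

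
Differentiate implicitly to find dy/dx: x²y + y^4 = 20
Apply d/dx to both sides, remembering that y depends on x. Each occurrence of y therefore brings in a y' = dy/dx via the chain rule.

With F(x, y) equal to the left-hand side minus the right, differentiate F term by term:
  d/dx[x^2y] = x^2·y' + 2xy
  d/dx[y^4] = 4y^3·y'
  d/dx[-20] = 0
Adding these up, d/dx[F] = 0 becomes
  (2xy) + (x^2 + 4y^3)·y' = 0,
so isolating y',
  dy/dx = -(2xy)/(x^2 + 4y^3) = -2xy/(x^2 + 4y^3)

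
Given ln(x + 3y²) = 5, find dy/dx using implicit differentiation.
Differentiate the relation implicitly: treat y = y(x) and apply the chain rule, so every y-derivative picks up a y' = dy/dx factor.

With everything moved to the left-hand side, differentiate term by term:
  d/dx[ln(x + 3y^2)] = (6y·y' + 1)/(x + 3y^2)
  d/dx[-5] = 0

Separating the contributions that come from x directly and those that come through y:
  without y':      1/(x + 3y^2)
  multiplying y':  6y/(x + 3y^2)

so (1/(x + 3y^2)) + (6y/(x + 3y^2))·y' = 0, and therefore
  dy/dx = -(1/(x + 3y^2))/(6y/(x + 3y^2)) = -1/(6y)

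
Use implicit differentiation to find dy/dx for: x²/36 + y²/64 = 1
Apply d/dx to both sides, remembering that y depends on x. Each occurrence of y therefore brings in a y' = dy/dx via the chain rule.

With F(x, y) equal to the left-hand side minus the right, differentiate F term by term:
  d/dx[x^2/36] = x/18
  d/dx[y^2/64] = y·y'/32
  d/dx[-1] = 0
Adding these up, d/dx[F] = 0 becomes
  (x/18) + (y/32)·y' = 0,
so isolating y',
  dy/dx = -(x/18)/(y/32) = -16x/(9y)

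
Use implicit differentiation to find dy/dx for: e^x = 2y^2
Apply d/dx to both sides, remembering that y depends on x. Each occurrence of y therefore brings in a y' = dy/dx via the chain rule.

With F(x, y) equal to the left-hand side minus the right, differentiate F term by term:
  d/dx[-2y^2] = -4y·y'
  d/dx[e^(x)] = e^(x)
Adding these up, d/dx[F] = 0 becomes
  (e^(x)) + (-4y)·y' = 0,
so isolating y',
  dy/dx = -(e^(x))/(-4y) = e^(x)/(4y)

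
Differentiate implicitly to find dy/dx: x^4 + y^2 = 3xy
Differentiate the relation implicitly: treat y = y(x) and apply the chain rule, so every y-derivative picks up a y' = dy/dx factor.

With everything moved to the left-hand side, differentiate term by term:
  d/dx[x^4] = 4x^3
  d/dx[-3xy] = -3x·y' - 3y
  d/dx[y^2] = 2y·y'

Separating the contributions that come from x directly and those that come through y:
  without y':      4x^3 - 3y
  multiplying y':  -3x + 2y

so (4x^3 - 3y) + (-3x + 2y)·y' = 0, and therefore
  dy/dx = -(4x^3 - 3y)/(-3x + 2y) = (4x^3 - 3y)/(3x - 2y)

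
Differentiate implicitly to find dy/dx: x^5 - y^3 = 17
Take d/dx of both sides. Since y is implicitly a function of x, the chain rule attaches a y' = dy/dx factor whenever we differentiate through y.

Set F(x, y) = (left side) − (right side), so the curve is F = 0. Differentiating each term of F:
  d/dx[x^5] = 5x^4
  d/dx[-y^3] = -3y^2·y'
  d/dx[-17] = 0

Collecting, the y'-free part is the partial derivative in x and the y' coefficient is the partial derivative in y:
  ∂F/∂x = 5x^4
  ∂F/∂y = -3y^2

so d/dx[F(x, y(x))] = ∂F/∂x + (∂F/∂y)·y' = 0. Rearranging,
  dy/dx = -(∂F/∂x)/(∂F/∂y) = -(5x^4)/(-3y^2) = 5x^4/(3y^2)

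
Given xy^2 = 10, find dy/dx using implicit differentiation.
Take d/dx of both sides. Since y is implicitly a function of x, the chain rule attaches a y' = dy/dx factor whenever we differentiate through y.

Set F(x, y) = (left side) − (right side), so the curve is F = 0. Differentiating each term of F:
  d/dx[xy^2] = 2xy·y' + y^2
  d/dx[-10] = 0

Collecting, the y'-free part is the partial derivative in x and the y' coefficient is the partial derivative in y:
  ∂F/∂x = y^2
  ∂F/∂y = 2xy

so d/dx[F(x, y(x))] = ∂F/∂x + (∂F/∂y)·y' = 0. Rearranging,
  dy/dx = -(∂F/∂x)/(∂F/∂y) = -(y^2)/(2xy) = -y/(2x)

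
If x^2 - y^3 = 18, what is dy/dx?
Apply d/dx to both sides, remembering that y depends on x. Each occurrence of y therefore brings in a y' = dy/dx via the chain rule.

With F(x, y) equal to the left-hand side minus the right, differentiate F term by term:
  d/dx[x^2] = 2x
  d/dx[-y^3] = -3y^2·y'
  d/dx[-18] = 0
Adding these up, d/dx[F] = 0 becomes
  (2x) + (-3y^2)·y' = 0,
so isolating y',
  dy/dx = -(2x)/(-3y^2) = 2x/(3y^2)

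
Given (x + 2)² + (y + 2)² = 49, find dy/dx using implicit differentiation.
Differentiate both sides with respect to x, treating y as y(x). By the chain rule, any term containing y contributes a factor of y' = dy/dx when we differentiate it.

Move every term to one side and write the relation as F(x, y) = 0. Term by term,
  d/dx[(x + 2)^2] = 2x + 4
  d/dx[(y + 2)^2] = 2·y'(y + 2)
  d/dx[-49] = 0

The pieces without y' make up ∂F/∂x and the coefficient of y' is ∂F/∂y:
  ∂F/∂x = 2x + 4,
  ∂F/∂y = 2y + 4.

Since d/dx[F] = ∂F/∂x + (∂F/∂y)·y' = 0, solve for y':
  (∂F/∂y)·y' = -∂F/∂x
  dy/dx = -(∂F/∂x)/(∂F/∂y) = -(2x + 4)/(2y + 4) = (-x - 2)/(y + 2)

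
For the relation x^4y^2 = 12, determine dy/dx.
Take d/dx of both sides. Since y is implicitly a function of x, the chain rule attaches a y' = dy/dx factor whenever we differentiate through y.

Set F(x, y) = (left side) − (right side), so the curve is F = 0. Differentiating each term of F:
  d/dx[x^4y^2] = 2x^4y·y' + 4x^3y^2
  d/dx[-12] = 0

Collecting, the y'-free part is the partial derivative in x and the y' coefficient is the partial derivative in y:
  ∂F/∂x = 4x^3y^2
  ∂F/∂y = 2x^4y

so d/dx[F(x, y(x))] = ∂F/∂x + (∂F/∂y)·y' = 0. Rearranging,
  dy/dx = -(∂F/∂x)/(∂F/∂y) = -(4x^3y^2)/(2x^4y) = -2y/x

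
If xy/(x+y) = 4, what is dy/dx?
Apply d/dx to both sides, remembering that y depends on x. Each occurrence of y therefore brings in a y' = dy/dx via the chain rule.

With F(x, y) equal to the left-hand side minus the right, differentiate F term by term:
  d/dx[xy/(x + y)] = xy(-y' - 1)/(x + y)^2 + x·y'/(x + y) + y/(x + y)
  d/dx[-4] = 0
Adding these up, d/dx[F] = 0 becomes
  (-xy/(x + y)^2 + y/(x + y)) + (-xy/(x + y)^2 + x/(x + y))·y' = 0,
so isolating y',
  dy/dx = -(-xy/(x + y)^2 + y/(x + y))/(-xy/(x + y)^2 + x/(x + y))
        = -(y^2/(x + y)^2)/(x^2/(x + y)^2) = -y^2/x^2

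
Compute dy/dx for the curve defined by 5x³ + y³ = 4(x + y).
Apply d/dx to both sides, remembering that y depends on x. Each occurrence of y therefore brings in a y' = dy/dx via the chain rule.

With F(x, y) equal to the left-hand side minus the right, differentiate F term by term:
  d/dx[5x^3] = 15x^2
  d/dx[-4x] = -4
  d/dx[y^3] = 3y^2·y'
  d/dx[-4y] = -4·y'
Adding these up, d/dx[F] = 0 becomes
  (15x^2 - 4) + (3y^2 - 4)·y' = 0,
so isolating y',
  dy/dx = -(15x^2 - 4)/(3y^2 - 4) = (4 - 15x^2)/(3y^2 - 4)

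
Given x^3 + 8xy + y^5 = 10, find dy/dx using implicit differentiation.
Take d/dx of both sides. Since y is implicitly a function of x, the chain rule attaches a y' = dy/dx factor whenever we differentiate through y.

Set F(x, y) = (left side) − (right side), so the curve is F = 0. Differentiating each term of F:
  d/dx[x^3] = 3x^2
  d/dx[8xy] = 8x·y' + 8y
  d/dx[y^5] = 5y^4·y'
  d/dx[-10] = 0

Collecting, the y'-free part is the partial derivative in x and the y' coefficient is the partial derivative in y:
  ∂F/∂x = 3x^2 + 8y
  ∂F/∂y = 8x + 5y^4

so d/dx[F(x, y(x))] = ∂F/∂x + (∂F/∂y)·y' = 0. Rearranging,
  dy/dx = -(∂F/∂x)/(∂F/∂y) = -(3x^2 + 8y)/(8x + 5y^4) = (-3x^2 - 8y)/(8x + 5y^4)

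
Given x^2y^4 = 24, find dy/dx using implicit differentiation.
Differentiate the relation implicitly: treat y = y(x) and apply the chain rule, so every y-derivative picks up a y' = dy/dx factor.

With everything moved to the left-hand side, differentiate term by term:
  d/dx[x^2y^4] = 4x^2y^3·y' + 2xy^4
  d/dx[-24] = 0

Separating the contributions that come from x directly and those that come through y:
  without y':      2xy^4
  multiplying y':  4x^2y^3

so (2xy^4) + (4x^2y^3)·y' = 0, and therefore
  dy/dx = -(2xy^4)/(4x^2y^3) = -y/(2x)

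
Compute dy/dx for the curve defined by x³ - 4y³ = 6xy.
Differentiate both sides with respect to x, treating y as y(x). By the chain rule, any term containing y contributes a factor of y' = dy/dx when we differentiate it.

Move every term to one side and write the relation as F(x, y) = 0. Term by term,
  d/dx[x^3] = 3x^2
  d/dx[-6xy] = -6x·y' - 6y
  d/dx[-4y^3] = -12y^2·y'

The pieces without y' make up ∂F/∂x and the coefficient of y' is ∂F/∂y:
  ∂F/∂x = 3x^2 - 6y,
  ∂F/∂y = -6x - 12y^2.

Since d/dx[F] = ∂F/∂x + (∂F/∂y)·y' = 0, solve for y':
  (∂F/∂y)·y' = -∂F/∂x
  dy/dx = -(∂F/∂x)/(∂F/∂y) = -(3x^2 - 6y)/(-6x - 12y^2) = (x^2/2 - y)/(x + 2y^2)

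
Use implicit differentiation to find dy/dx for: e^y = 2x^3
Differentiate the relation implicitly: treat y = y(x) and apply the chain rule, so every y-derivative picks up a y' = dy/dx factor.

With everything moved to the left-hand side, differentiate term by term:
  d/dx[-2x^3] = -6x^2
  d/dx[e^(y)] = y'·e^(y)

Separating the contributions that come from x directly and those that come through y:
  without y':      -6x^2
  multiplying y':  e^(y)

so (-6x^2) + (e^(y))·y' = 0, and therefore
  dy/dx = -(-6x^2)/(e^(y)) = 6x^2e^(-y)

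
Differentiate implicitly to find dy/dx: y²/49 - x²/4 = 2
Apply d/dx to both sides, remembering that y depends on x. Each occurrence of y therefore brings in a y' = dy/dx via the chain rule.

With F(x, y) equal to the left-hand side minus the right, differentiate F term by term:
  d/dx[-x^2/4] = -x/2
  d/dx[y^2/49] = 2y·y'/49
  d/dx[-2] = 0
Adding these up, d/dx[F] = 0 becomes
  (-x/2) + (2y/49)·y' = 0,
so isolating y',
  dy/dx = -(-x/2)/(2y/49) = 49x/(4y)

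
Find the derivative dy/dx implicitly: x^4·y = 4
Take d/dx of both sides. Since y is implicitly a function of x, the chain rule attaches a y' = dy/dx factor whenever we differentiate through y.

Set F(x, y) = (left side) − (right side), so the curve is F = 0. Differentiating each term of F:
  d/dx[x^4y] = x^4·y' + 4x^3y
  d/dx[-4] = 0

Collecting, the y'-free part is the partial derivative in x and the y' coefficient is the partial derivative in y:
  ∂F/∂x = 4x^3y
  ∂F/∂y = x^4

so d/dx[F(x, y(x))] = ∂F/∂x + (∂F/∂y)·y' = 0. Rearranging,
  dy/dx = -(∂F/∂x)/(∂F/∂y) = -(4x^3y)/(x^4) = -4y/x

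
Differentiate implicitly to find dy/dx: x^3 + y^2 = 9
Differentiate the relation implicitly: treat y = y(x) and apply the chain rule, so every y-derivative picks up a y' = dy/dx factor.

With everything moved to the left-hand side, differentiate term by term:
  d/dx[x^3] = 3x^2
  d/dx[y^2] = 2y·y'
  d/dx[-9] = 0

Separating the contributions that come from x directly and those that come through y:
  without y':      3x^2
  multiplying y':  2y

so (3x^2) + (2y)·y' = 0, and therefore
  dy/dx = -(3x^2)/(2y) = -3x^2/(2y)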